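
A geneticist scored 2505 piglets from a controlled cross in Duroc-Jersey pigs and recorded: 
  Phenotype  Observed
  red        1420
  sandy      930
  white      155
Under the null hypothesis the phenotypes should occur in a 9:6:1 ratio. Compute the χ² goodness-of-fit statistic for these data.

Expected counts for N = 2505 under a 9:6:1 ratio (total parts = 16):
  red: 2505 × 9/16 = 1409.0625
  sandy: 2505 × 6/16 = 939.375
  white: 2505 × 1/16 = 156.5625
χ² = Σ (O − E)² / E
  red: (1420 − 1409.0625)² / 1409.0625 = 0.0849
  sandy: (930 − 939.375)² / 939.375 = 0.0936
  white: (155 − 156.5625)² / 156.5625 = 0.0156
χ² = 0.0849 + 0.0936 + 0.0156 = 0.1941 ≈ 0.194

0.194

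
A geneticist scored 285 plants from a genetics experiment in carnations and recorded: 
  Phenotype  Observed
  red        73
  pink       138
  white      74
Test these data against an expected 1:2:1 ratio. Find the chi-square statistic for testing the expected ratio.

0.291

Total ratio parts = 4. Expected numbers out of 285:
  red: 285 × 1/4 = 71.25
  pink: 285 × 2/4 = 142.5
  white: 285 × 1/4 = 71.25
χ² = Σ (O − E)² / E
  red: (73 − 71.25)² / 71.25 = 0.0430
  pink: (138 − 142.5)² / 142.5 = 0.1421
  white: (74 − 71.25)² / 71.25 = 0.1061
χ² = 0.0430 + 0.1421 + 0.1061 = 0.2912 ≈ 0.291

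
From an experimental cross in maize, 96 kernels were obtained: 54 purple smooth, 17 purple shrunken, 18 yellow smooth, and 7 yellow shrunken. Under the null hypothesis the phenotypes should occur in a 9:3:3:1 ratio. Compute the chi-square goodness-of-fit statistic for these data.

0.222

Under the 9:3:3:1 hypothesis (Σ ratio = 16, N = 96):
  purple smooth: 96 × 9/16 = 54
  purple shrunken: 96 × 3/16 = 18
  yellow smooth: 96 × 3/16 = 18
  yellow shrunken: 96 × 1/16 = 6
χ² = Σ (O − E)² / E
  purple smooth: (54 − 54)² / 54 = 0.0000
  purple shrunken: (17 − 18)² / 18 = 0.0556
  yellow smooth: (18 − 18)² / 18 = 0.0000
  yellow shrunken: (7 − 6)² / 6 = 0.1667
χ² = 0.0000 + 0.0556 + 0.0000 + 0.1667 = 0.2223 ≈ 0.222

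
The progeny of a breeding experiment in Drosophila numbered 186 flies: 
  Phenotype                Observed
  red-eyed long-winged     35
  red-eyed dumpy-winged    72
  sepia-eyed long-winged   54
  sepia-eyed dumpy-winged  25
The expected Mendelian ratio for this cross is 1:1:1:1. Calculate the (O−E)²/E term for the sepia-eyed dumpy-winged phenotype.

9.941

Total ratio parts = 4. Expected numbers out of 186:
  red-eyed long-winged: 186 × 1/4 = 46.5
  red-eyed dumpy-winged: 186 × 1/4 = 46.5
  sepia-eyed long-winged: 186 × 1/4 = 46.5
  sepia-eyed dumpy-winged: 186 × 1/4 = 46.5
Contribution of sepia-eyed dumpy-winged: (25 − 46.5)² / 46.5 = 9.9409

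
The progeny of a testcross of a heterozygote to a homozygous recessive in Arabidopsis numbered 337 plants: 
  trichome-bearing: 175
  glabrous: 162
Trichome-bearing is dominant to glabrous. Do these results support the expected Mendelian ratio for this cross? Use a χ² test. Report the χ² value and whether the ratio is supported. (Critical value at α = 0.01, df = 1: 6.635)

A testcross of a heterozygote (Aa × aa) gives a 1:1 phenotypic ratio.
Total ratio parts = 2. Expected numbers out of 337:
  trichome-bearing: 337 × 1/2 = 168.5
  glabrous: 337 × 1/2 = 168.5
χ² = Σ (O − E)² / E
  trichome-bearing: (175 − 168.5)² / 168.5 = 0.2507
  glabrous: (162 − 168.5)² / 168.5 = 0.2507
χ² = 0.2507 + 0.2507 = 0.5014 ≈ 0.501
Degrees of freedom = 2 − 1 = 1; critical value at α = 0.01 is 6.635.
Since 0.501 < 6.635, we fail to reject the null hypothesis — the data are consistent with the 1:1 ratio.

0.501; consistent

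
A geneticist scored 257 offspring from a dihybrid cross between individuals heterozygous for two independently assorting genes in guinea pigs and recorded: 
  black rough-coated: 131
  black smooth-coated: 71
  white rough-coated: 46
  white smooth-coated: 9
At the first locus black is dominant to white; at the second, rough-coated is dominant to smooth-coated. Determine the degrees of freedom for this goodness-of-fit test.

3

A dihybrid F₂ with independent assortment and complete dominance at both loci gives a 9:3:3:1 phenotypic ratio.
A goodness-of-fit test with 4 phenotype classes has df = 4 − 1 = 3.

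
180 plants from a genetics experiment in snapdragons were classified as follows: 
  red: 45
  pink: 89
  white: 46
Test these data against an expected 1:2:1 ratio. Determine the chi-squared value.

0.033

Under the 1:2:1 hypothesis (Σ ratio = 4, N = 180):
  red: 180 × 1/4 = 45
  pink: 180 × 2/4 = 90
  white: 180 × 1/4 = 45
χ² = Σ (O − E)² / E
  red: (45 − 45)² / 45 = 0.0000
  pink: (89 − 90)² / 90 = 0.0111
  white: (46 − 45)² / 45 = 0.0222
χ² = 0.0000 + 0.0111 + 0.0222 = 0.0333 ≈ 0.033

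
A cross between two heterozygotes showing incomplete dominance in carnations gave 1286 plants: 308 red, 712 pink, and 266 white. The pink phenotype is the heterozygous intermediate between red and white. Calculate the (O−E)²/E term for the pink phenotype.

7.404

With incomplete dominance, a heterozygote × heterozygote cross gives a 1:2:1 phenotypic ratio.
The 1:2:1 ratio has 4 parts, so with N = 1286 the expected counts are:
  red: 1286 × 1/4 = 321.5
  pink: 1286 × 2/4 = 643
  white: 1286 × 1/4 = 321.5
Contribution of pink: (712 − 643)² / 643 = 7.4044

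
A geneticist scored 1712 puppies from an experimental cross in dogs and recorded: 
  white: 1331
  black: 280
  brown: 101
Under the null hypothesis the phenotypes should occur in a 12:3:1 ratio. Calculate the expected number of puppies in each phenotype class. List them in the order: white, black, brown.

1284, 321, 107

Total ratio parts = 16. Expected numbers out of 1712:
  white: 1712 × 12/16 = 1284
  black: 1712 × 3/16 = 321
  brown: 1712 × 1/16 = 107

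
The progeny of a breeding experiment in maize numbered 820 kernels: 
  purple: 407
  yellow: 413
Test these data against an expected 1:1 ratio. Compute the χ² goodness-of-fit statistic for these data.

0.044

Total ratio parts = 2. Expected numbers out of 820:
  purple: 820 × 1/2 = 410
  yellow: 820 × 1/2 = 410
χ² = Σ (O − E)² / E
  purple: (407 − 410)² / 410 = 0.0220
  yellow: (413 − 410)² / 410 = 0.0220
χ² = 0.0220 + 0.0220 = 0.044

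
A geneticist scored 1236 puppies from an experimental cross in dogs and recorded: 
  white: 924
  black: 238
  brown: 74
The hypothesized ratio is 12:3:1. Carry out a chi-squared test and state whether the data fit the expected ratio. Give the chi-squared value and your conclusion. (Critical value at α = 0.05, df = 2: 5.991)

The 12:3:1 ratio has 16 parts, so with N = 1236 the expected counts are:
  white: 1236 × 12/16 = 927
  black: 1236 × 3/16 = 231.75
  brown: 1236 × 1/16 = 77.25
χ² = Σ (O − E)² / E
  white: (924 − 927)² / 927 = 0.0097
  black: (238 − 231.75)² / 231.75 = 0.1686
  brown: (74 − 77.25)² / 77.25 = 0.1367
χ² = 0.0097 + 0.1686 + 0.1367 = 0.315
Degrees of freedom = 3 − 1 = 2; critical value at α = 0.05 is 5.991.
Since 0.315 < 5.991, we fail to reject the null hypothesis — the data are consistent with the 12:3:1 ratio.

0.315; consistent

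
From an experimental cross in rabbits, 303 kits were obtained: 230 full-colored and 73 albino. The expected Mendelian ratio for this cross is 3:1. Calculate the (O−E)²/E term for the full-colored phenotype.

0.033

The 3:1 ratio has 4 parts, so with N = 303 the expected counts are:
  full-colored: 303 × 3/4 = 227.25
  albino: 303 × 1/4 = 75.75
Contribution of full-colored: (230 − 227.25)² / 227.25 = 0.0333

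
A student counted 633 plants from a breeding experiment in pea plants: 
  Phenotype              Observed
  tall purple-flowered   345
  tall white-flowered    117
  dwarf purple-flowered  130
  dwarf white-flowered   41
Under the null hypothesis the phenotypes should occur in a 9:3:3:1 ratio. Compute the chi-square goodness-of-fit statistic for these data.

Expected counts for N = 633 under a 9:3:3:1 ratio (total parts = 16):
  tall purple-flowered: 633 × 9/16 = 356.0625
  tall white-flowered: 633 × 3/16 = 118.6875
  dwarf purple-flowered: 633 × 3/16 = 118.6875
  dwarf white-flowered: 633 × 1/16 = 39.5625
χ² = Σ (O − E)² / E
  tall purple-flowered: (345 − 356.0625)² / 356.0625 = 0.3437
  tall white-flowered: (117 − 118.6875)² / 118.6875 = 0.0240
  dwarf purple-flowered: (130 − 118.6875)² / 118.6875 = 1.0782
  dwarf white-flowered: (41 − 39.5625)² / 39.5625 = 0.0522
χ² = 0.3437 + 0.0240 + 1.0782 + 0.0522 = 1.4981 ≈ 1.498

1.498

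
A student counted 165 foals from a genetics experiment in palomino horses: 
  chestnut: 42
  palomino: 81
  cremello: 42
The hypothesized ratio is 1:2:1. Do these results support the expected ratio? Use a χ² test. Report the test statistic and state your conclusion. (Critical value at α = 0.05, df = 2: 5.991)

0.055; consistent

Expected counts for N = 165 under a 1:2:1 ratio (total parts = 4):
  chestnut: 165 × 1/4 = 41.25
  palomino: 165 × 2/4 = 82.5
  cremello: 165 × 1/4 = 41.25
χ² = Σ (O − E)² / E
  chestnut: (42 − 41.25)² / 41.25 = 0.0136
  palomino: (81 − 82.5)² / 82.5 = 0.0273
  cremello: (42 − 41.25)² / 41.25 = 0.0136
χ² = 0.0136 + 0.0273 + 0.0136 = 0.0545 ≈ 0.055
Degrees of freedom = 3 − 1 = 2; critical value at α = 0.05 is 5.991.
Since 0.055 < 5.991, we fail to reject the null hypothesis — the data are consistent with the 1:2:1 ratio.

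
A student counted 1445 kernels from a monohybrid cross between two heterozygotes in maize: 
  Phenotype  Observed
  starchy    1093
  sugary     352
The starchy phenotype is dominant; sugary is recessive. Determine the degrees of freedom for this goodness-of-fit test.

For a monohybrid cross between heterozygotes with complete dominance, the expected phenotypic ratio is 3:1.
A goodness-of-fit test with 2 phenotype classes has df = 2 − 1 = 1.

1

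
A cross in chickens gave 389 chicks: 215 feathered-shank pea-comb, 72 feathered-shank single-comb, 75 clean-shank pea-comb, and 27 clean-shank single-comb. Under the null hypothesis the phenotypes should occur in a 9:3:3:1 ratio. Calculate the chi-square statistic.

Expected counts for N = 389 under a 9:3:3:1 ratio (total parts = 16):
  feathered-shank pea-comb: 389 × 9/16 = 218.8125
  feathered-shank single-comb: 389 × 3/16 = 72.9375
  clean-shank pea-comb: 389 × 3/16 = 72.9375
  clean-shank single-comb: 389 × 1/16 = 24.3125
χ² = Σ (O − E)² / E
  feathered-shank pea-comb: (215 − 218.8125)² / 218.8125 = 0.0664
  feathered-shank single-comb: (72 − 72.9375)² / 72.9375 = 0.0121
  clean-shank pea-comb: (75 − 72.9375)² / 72.9375 = 0.0583
  clean-shank single-comb: (27 − 24.3125)² / 24.3125 = 0.2971
χ² = 0.0664 + 0.0121 + 0.0583 + 0.2971 = 0.4339 ≈ 0.434

0.434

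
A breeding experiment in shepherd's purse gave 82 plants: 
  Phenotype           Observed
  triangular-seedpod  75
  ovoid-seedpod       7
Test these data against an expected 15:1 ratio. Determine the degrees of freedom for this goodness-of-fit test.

1

A goodness-of-fit test with 2 phenotype classes has df = 2 − 1 = 1.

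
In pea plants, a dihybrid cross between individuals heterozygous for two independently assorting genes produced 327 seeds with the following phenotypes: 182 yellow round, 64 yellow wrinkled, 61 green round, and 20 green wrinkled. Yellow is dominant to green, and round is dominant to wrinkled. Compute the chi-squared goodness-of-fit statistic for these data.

A dihybrid F₂ with independent assortment and complete dominance at both loci gives a 9:3:3:1 phenotypic ratio.
Expected counts for N = 327 under a 9:3:3:1 ratio (total parts = 16):
  yellow round: 327 × 9/16 = 183.9375
  yellow wrinkled: 327 × 3/16 = 61.3125
  green round: 327 × 3/16 = 61.3125
  green wrinkled: 327 × 1/16 = 20.4375
χ² = Σ (O − E)² / E
  yellow round: (182 − 183.9375)² / 183.9375 = 0.0204
  yellow wrinkled: (64 − 61.3125)² / 61.3125 = 0.1178
  green round: (61 − 61.3125)² / 61.3125 = 0.0016
  green wrinkled: (20 − 20.4375)² / 20.4375 = 0.0094
χ² = 0.0204 + 0.1178 + 0.0016 + 0.0094 = 0.1492 ≈ 0.149

0.149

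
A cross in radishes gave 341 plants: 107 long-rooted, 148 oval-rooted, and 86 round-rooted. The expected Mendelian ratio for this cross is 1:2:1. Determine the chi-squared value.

Under the 1:2:1 hypothesis (Σ ratio = 4, N = 341):
  long-rooted: 341 × 1/4 = 85.25
  oval-rooted: 341 × 2/4 = 170.5
  round-rooted: 341 × 1/4 = 85.25
χ² = Σ (O − E)² / E
  long-rooted: (107 − 85.25)² / 85.25 = 5.5491
  oval-rooted: (148 − 170.5)² / 170.5 = 2.9692
  round-rooted: (86 − 85.25)² / 85.25 = 0.0066
χ² = 5.5491 + 2.9692 + 0.0066 = 8.5249 ≈ 8.525

8.525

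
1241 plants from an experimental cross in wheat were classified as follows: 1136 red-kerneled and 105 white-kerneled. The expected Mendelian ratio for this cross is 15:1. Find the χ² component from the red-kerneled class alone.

0.647

Expected counts for N = 1241 under a 15:1 ratio (total parts = 16):
  red-kerneled: 1241 × 15/16 = 1163.4375
  white-kerneled: 1241 × 1/16 = 77.5625
Contribution of red-kerneled: (1136 − 1163.4375)² / 1163.4375 = 0.6471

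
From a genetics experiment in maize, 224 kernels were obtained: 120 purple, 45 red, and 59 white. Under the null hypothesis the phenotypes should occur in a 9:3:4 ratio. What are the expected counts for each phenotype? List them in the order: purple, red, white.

The 9:3:4 ratio has 16 parts, so with N = 224 the expected counts are:
  purple: 224 × 9/16 = 126
  red: 224 × 3/16 = 42
  white: 224 × 4/16 = 56

126, 42, 56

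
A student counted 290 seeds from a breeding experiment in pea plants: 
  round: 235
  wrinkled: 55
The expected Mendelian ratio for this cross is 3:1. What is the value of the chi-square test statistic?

Total ratio parts = 4. Expected numbers out of 290:
  round: 290 × 3/4 = 217.5
  wrinkled: 290 × 1/4 = 72.5
χ² = Σ (O − E)² / E
  round: (235 − 217.5)² / 217.5 = 1.4080
  wrinkled: (55 − 72.5)² / 72.5 = 4.2241
χ² = 1.4080 + 4.2241 = 5.6321 ≈ 5.632

5.632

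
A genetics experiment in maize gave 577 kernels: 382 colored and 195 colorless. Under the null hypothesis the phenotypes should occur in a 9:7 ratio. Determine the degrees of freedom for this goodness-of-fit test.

1

A goodness-of-fit test with 2 phenotype classes has df = 2 − 1 = 1.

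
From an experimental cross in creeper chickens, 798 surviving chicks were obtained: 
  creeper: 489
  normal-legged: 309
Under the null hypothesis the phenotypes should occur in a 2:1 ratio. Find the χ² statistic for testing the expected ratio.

Total ratio parts = 3. Expected numbers out of 798:
  creeper: 798 × 2/3 = 532
  normal-legged: 798 × 1/3 = 266
χ² = Σ (O − E)² / E
  creeper: (489 − 532)² / 532 = 3.4756
  normal-legged: (309 − 266)² / 266 = 6.9511
χ² = 3.4756 + 6.9511 = 10.4267 ≈ 10.427

10.427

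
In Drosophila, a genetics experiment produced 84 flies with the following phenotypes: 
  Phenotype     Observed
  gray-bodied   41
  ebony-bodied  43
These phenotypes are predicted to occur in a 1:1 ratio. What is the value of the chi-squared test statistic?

0.048

Total ratio parts = 2. Expected numbers out of 84:
  gray-bodied: 84 × 1/2 = 42
  ebony-bodied: 84 × 1/2 = 42
χ² = Σ (O − E)² / E
  gray-bodied: (41 − 42)² / 42 = 0.0238
  ebony-bodied: (43 − 42)² / 42 = 0.0238
χ² = 0.0238 + 0.0238 = 0.0476 ≈ 0.048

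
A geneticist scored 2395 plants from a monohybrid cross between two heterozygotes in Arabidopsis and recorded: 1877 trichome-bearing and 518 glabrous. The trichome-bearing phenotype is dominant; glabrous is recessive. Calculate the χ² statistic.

14.520

For a monohybrid cross between heterozygotes with complete dominance, the expected phenotypic ratio is 3:1.
The 3:1 ratio has 4 parts, so with N = 2395 the expected counts are:
  trichome-bearing: 2395 × 3/4 = 1796.25
  glabrous: 2395 × 1/4 = 598.75
χ² = Σ (O − E)² / E
  trichome-bearing: (1877 − 1796.25)² / 1796.25 = 3.6301
  glabrous: (518 − 598.75)² / 598.75 = 10.8903
χ² = 3.6301 + 10.8903 = 14.5204 ≈ 14.520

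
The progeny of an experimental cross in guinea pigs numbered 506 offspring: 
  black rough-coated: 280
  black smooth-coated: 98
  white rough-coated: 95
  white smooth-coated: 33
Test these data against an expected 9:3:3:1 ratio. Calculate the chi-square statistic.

Total ratio parts = 16. Expected numbers out of 506:
  black rough-coated: 506 × 9/16 = 284.625
  black smooth-coated: 506 × 3/16 = 94.875
  white rough-coated: 506 × 3/16 = 94.875
  white smooth-coated: 506 × 1/16 = 31.625
χ² = Σ (O − E)² / E
  black rough-coated: (280 − 284.625)² / 284.625 = 0.0752
  black smooth-coated: (98 − 94.875)² / 94.875 = 0.1029
  white rough-coated: (95 − 94.875)² / 94.875 = 0.0002
  white smooth-coated: (33 − 31.625)² / 31.625 = 0.0598
χ² = 0.0752 + 0.1029 + 0.0002 + 0.0598 = 0.2381 ≈ 0.238

0.238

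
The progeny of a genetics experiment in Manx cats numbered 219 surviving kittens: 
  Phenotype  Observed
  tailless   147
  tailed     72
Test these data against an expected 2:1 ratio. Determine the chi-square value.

0.021

Under the 2:1 hypothesis (Σ ratio = 3, N = 219):
  tailless: 219 × 2/3 = 146
  tailed: 219 × 1/3 = 73
χ² = Σ (O − E)² / E
  tailless: (147 − 146)² / 146 = 0.0068
  tailed: (72 − 73)² / 73 = 0.0137
χ² = 0.0068 + 0.0137 = 0.0205 ≈ 0.021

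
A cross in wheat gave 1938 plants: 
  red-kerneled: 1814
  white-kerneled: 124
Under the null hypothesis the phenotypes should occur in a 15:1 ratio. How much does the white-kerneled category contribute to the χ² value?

The 15:1 ratio has 16 parts, so with N = 1938 the expected counts are:
  red-kerneled: 1938 × 15/16 = 1816.875
  white-kerneled: 1938 × 1/16 = 121.125
Contribution of white-kerneled: (124 − 121.125)² / 121.125 = 0.0682

0.068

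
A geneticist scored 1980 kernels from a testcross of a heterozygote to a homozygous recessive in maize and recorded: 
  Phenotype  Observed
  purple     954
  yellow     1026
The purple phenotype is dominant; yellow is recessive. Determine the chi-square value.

A testcross of a heterozygote (Aa × aa) gives a 1:1 phenotypic ratio.
Total ratio parts = 2. Expected numbers out of 1980:
  purple: 1980 × 1/2 = 990
  yellow: 1980 × 1/2 = 990
χ² = Σ (O − E)² / E
  purple: (954 − 990)² / 990 = 1.3091
  yellow: (1026 − 990)² / 990 = 1.3091
χ² = 1.3091 + 1.3091 = 2.6182 ≈ 2.618

2.618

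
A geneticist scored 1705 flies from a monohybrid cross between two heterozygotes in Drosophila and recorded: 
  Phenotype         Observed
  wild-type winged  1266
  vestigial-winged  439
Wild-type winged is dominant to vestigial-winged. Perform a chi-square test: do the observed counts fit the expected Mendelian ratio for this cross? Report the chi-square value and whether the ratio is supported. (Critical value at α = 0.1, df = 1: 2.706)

0.509; consistent

For a monohybrid cross between heterozygotes with complete dominance, the expected phenotypic ratio is 3:1.
Expected counts for N = 1705 under a 3:1 ratio (total parts = 4):
  wild-type winged: 1705 × 3/4 = 1278.75
  vestigial-winged: 1705 × 1/4 = 426.25
χ² = Σ (O − E)² / E
  wild-type winged: (1266 − 1278.75)² / 1278.75 = 0.1271
  vestigial-winged: (439 − 426.25)² / 426.25 = 0.3814
χ² = 0.1271 + 0.3814 = 0.5085 ≈ 0.509
Degrees of freedom = 2 − 1 = 1; critical value at α = 0.1 is 2.706.
Since 0.509 < 2.706, we fail to reject the null hypothesis — the data are consistent with the 3:1 ratio.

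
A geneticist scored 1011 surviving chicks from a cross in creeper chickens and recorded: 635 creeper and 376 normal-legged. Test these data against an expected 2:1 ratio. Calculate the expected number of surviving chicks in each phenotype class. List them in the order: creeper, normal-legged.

Total ratio parts = 3. Expected numbers out of 1011:
  creeper: 1011 × 2/3 = 674
  normal-legged: 1011 × 1/3 = 337

674, 337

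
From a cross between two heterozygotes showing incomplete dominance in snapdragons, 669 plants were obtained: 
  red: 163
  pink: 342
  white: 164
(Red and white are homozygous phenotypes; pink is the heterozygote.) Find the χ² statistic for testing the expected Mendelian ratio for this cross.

With incomplete dominance, a heterozygote × heterozygote cross gives a 1:2:1 phenotypic ratio.
Expected counts for N = 669 under a 1:2:1 ratio (total parts = 4):
  red: 669 × 1/4 = 167.25
  pink: 669 × 2/4 = 334.5
  white: 669 × 1/4 = 167.25
χ² = Σ (O − E)² / E
  red: (163 − 167.25)² / 167.25 = 0.1080
  pink: (342 − 334.5)² / 334.5 = 0.1682
  white: (164 − 167.25)² / 167.25 = 0.0632
χ² = 0.1080 + 0.1682 + 0.0632 = 0.3394 ≈ 0.339

0.339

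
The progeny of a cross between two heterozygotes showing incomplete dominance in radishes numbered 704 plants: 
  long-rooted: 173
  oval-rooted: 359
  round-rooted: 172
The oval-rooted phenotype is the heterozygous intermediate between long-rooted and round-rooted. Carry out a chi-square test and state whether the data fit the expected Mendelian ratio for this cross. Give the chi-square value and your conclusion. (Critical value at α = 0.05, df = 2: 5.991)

With incomplete dominance, a heterozygote × heterozygote cross gives a 1:2:1 phenotypic ratio.
Expected counts for N = 704 under a 1:2:1 ratio (total parts = 4):
  long-rooted: 704 × 1/4 = 176
  oval-rooted: 704 × 2/4 = 352
  round-rooted: 704 × 1/4 = 176
χ² = Σ (O − E)² / E
  long-rooted: (173 − 176)² / 176 = 0.0511
  oval-rooted: (359 − 352)² / 352 = 0.1392
  round-rooted: (172 − 176)² / 176 = 0.0909
χ² = 0.0511 + 0.1392 + 0.0909 = 0.2812 ≈ 0.281
Degrees of freedom = 3 − 1 = 2; critical value at α = 0.05 is 5.991.
Since 0.281 < 5.991, we fail to reject the null hypothesis — the data are consistent with the 1:2:1 ratio.

0.281; consistent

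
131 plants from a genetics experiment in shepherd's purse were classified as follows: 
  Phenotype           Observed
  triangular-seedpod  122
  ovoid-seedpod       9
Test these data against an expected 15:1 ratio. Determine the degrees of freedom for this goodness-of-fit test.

1

A goodness-of-fit test with 2 phenotype classes has df = 2 − 1 = 1.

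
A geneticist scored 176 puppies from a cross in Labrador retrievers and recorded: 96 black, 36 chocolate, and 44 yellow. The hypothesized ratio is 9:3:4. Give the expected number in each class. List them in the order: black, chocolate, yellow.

99, 33, 44

The 9:3:4 ratio has 16 parts, so with N = 176 the expected counts are:
  black: 176 × 9/16 = 99
  chocolate: 176 × 3/16 = 33
  yellow: 176 × 4/16 = 44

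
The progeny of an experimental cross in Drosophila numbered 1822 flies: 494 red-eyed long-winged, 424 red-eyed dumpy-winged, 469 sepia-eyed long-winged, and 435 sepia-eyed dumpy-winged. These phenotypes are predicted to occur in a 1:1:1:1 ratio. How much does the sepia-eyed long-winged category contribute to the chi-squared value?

0.400

The 1:1:1:1 ratio has 4 parts, so with N = 1822 the expected counts are:
  red-eyed long-winged: 1822 × 1/4 = 455.5
  red-eyed dumpy-winged: 1822 × 1/4 = 455.5
  sepia-eyed long-winged: 1822 × 1/4 = 455.5
  sepia-eyed dumpy-winged: 1822 × 1/4 = 455.5
Contribution of sepia-eyed long-winged: (469 − 455.5)² / 455.5 = 0.4001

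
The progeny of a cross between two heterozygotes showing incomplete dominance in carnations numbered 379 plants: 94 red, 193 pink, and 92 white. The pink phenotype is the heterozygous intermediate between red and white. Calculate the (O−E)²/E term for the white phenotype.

0.080

With incomplete dominance, a heterozygote × heterozygote cross gives a 1:2:1 phenotypic ratio.
The 1:2:1 ratio has 4 parts, so with N = 379 the expected counts are:
  red: 379 × 1/4 = 94.75
  pink: 379 × 2/4 = 189.5
  white: 379 × 1/4 = 94.75
Contribution of white: (92 − 94.75)² / 94.75 = 0.0798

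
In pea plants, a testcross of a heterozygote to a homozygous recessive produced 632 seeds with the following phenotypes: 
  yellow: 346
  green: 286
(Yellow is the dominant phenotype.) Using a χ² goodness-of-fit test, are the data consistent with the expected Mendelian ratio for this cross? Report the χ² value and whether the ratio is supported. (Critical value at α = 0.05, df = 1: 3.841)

5.696; not consistent

A testcross of a heterozygote (Aa × aa) gives a 1:1 phenotypic ratio.
Total ratio parts = 2. Expected numbers out of 632:
  yellow: 632 × 1/2 = 316
  green: 632 × 1/2 = 316
χ² = Σ (O − E)² / E
  yellow: (346 − 316)² / 316 = 2.8481
  green: (286 − 316)² / 316 = 2.8481
χ² = 2.8481 + 2.8481 = 5.6962 ≈ 5.696
Degrees of freedom = 2 − 1 = 1; critical value at α = 0.05 is 3.841.
Since 5.696 > 3.841, we reject the null hypothesis — the data do not fit the 1:1 ratio.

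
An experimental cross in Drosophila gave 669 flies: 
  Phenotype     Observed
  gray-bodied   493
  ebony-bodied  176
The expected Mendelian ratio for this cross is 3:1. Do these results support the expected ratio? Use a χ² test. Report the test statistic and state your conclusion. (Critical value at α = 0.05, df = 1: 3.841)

0.610; consistent

Under the 3:1 hypothesis (Σ ratio = 4, N = 669):
  gray-bodied: 669 × 3/4 = 501.75
  ebony-bodied: 669 × 1/4 = 167.25
χ² = Σ (O − E)² / E
  gray-bodied: (493 − 501.75)² / 501.75 = 0.1526
  ebony-bodied: (176 − 167.25)² / 167.25 = 0.4578
χ² = 0.1526 + 0.4578 = 0.6104 ≈ 0.610
Degrees of freedom = 2 − 1 = 1; critical value at α = 0.05 is 3.841.
Since 0.610 < 3.841, we fail to reject the null hypothesis — the data are consistent with the 3:1 ratio.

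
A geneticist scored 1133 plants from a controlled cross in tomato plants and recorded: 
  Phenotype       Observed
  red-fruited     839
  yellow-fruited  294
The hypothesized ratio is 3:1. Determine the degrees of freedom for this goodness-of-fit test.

1

A goodness-of-fit test with 2 phenotype classes has df = 2 − 1 = 1.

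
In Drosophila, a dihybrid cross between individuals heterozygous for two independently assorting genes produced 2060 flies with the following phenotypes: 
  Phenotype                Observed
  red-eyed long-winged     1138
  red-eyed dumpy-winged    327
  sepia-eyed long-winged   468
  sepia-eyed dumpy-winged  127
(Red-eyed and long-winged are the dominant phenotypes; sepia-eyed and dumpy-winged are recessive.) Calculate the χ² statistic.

A dihybrid F₂ with independent assortment and complete dominance at both loci gives a 9:3:3:1 phenotypic ratio.
Total ratio parts = 16. Expected numbers out of 2060:
  red-eyed long-winged: 2060 × 9/16 = 1158.75
  red-eyed dumpy-winged: 2060 × 3/16 = 386.25
  sepia-eyed long-winged: 2060 × 3/16 = 386.25
  sepia-eyed dumpy-winged: 2060 × 1/16 = 128.75
χ² = Σ (O − E)² / E
  red-eyed long-winged: (1138 − 1158.75)² / 1158.75 = 0.3716
  red-eyed dumpy-winged: (327 − 386.25)² / 386.25 = 9.0888
  sepia-eyed long-winged: (468 − 386.25)² / 386.25 = 17.3024
  sepia-eyed dumpy-winged: (127 − 128.75)² / 128.75 = 0.0238
χ² = 0.3716 + 9.0888 + 17.3024 + 0.0238 = 26.7866 ≈ 26.787

26.787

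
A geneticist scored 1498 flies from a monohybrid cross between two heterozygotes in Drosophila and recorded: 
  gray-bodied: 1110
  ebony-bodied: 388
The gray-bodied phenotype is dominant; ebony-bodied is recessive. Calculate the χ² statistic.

0.649

For a monohybrid cross between heterozygotes with complete dominance, the expected phenotypic ratio is 3:1.
Under the 3:1 hypothesis (Σ ratio = 4, N = 1498):
  gray-bodied: 1498 × 3/4 = 1123.5
  ebony-bodied: 1498 × 1/4 = 374.5
χ² = Σ (O − E)² / E
  gray-bodied: (1110 − 1123.5)² / 1123.5 = 0.1622
  ebony-bodied: (388 − 374.5)² / 374.5 = 0.4866
χ² = 0.1622 + 0.4866 = 0.6488 ≈ 0.649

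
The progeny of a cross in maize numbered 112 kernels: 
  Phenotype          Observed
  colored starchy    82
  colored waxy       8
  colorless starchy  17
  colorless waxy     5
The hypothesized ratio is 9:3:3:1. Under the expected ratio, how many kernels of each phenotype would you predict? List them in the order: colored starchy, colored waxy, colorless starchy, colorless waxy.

Expected counts for N = 112 under a 9:3:3:1 ratio (total parts = 16):
  colored starchy: 112 × 9/16 = 63
  colored waxy: 112 × 3/16 = 21
  colorless starchy: 112 × 3/16 = 21
  colorless waxy: 112 × 1/16 = 7

63, 21, 21, 7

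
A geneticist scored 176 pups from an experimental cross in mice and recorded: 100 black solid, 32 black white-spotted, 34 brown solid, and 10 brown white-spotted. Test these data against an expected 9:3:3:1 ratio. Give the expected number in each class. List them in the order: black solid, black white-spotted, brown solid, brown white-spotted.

99, 33, 33, 11

Expected counts for N = 176 under a 9:3:3:1 ratio (total parts = 16):
  black solid: 176 × 9/16 = 99
  black white-spotted: 176 × 3/16 = 33
  brown solid: 176 × 3/16 = 33
  brown white-spotted: 176 × 1/16 = 11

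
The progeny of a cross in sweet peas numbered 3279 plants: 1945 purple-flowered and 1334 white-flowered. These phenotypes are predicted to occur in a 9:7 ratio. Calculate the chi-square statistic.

12.532

Under the 9:7 hypothesis (Σ ratio = 16, N = 3279):
  purple-flowered: 3279 × 9/16 = 1844.4375
  white-flowered: 3279 × 7/16 = 1434.5625
χ² = Σ (O − E)² / E
  purple-flowered: (1945 − 1844.4375)² / 1844.4375 = 5.4829
  white-flowered: (1334 − 1434.5625)² / 1434.5625 = 7.0494
χ² = 5.4829 + 7.0494 = 12.5323 ≈ 12.532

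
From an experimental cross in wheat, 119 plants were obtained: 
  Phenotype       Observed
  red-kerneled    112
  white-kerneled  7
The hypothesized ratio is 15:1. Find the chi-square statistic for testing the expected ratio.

0.027

The 15:1 ratio has 16 parts, so with N = 119 the expected counts are:
  red-kerneled: 119 × 15/16 = 111.5625
  white-kerneled: 119 × 1/16 = 7.4375
χ² = Σ (O − E)² / E
  red-kerneled: (112 − 111.5625)² / 111.5625 = 0.0017
  white-kerneled: (7 − 7.4375)² / 7.4375 = 0.0257
χ² = 0.0017 + 0.0257 = 0.0274 ≈ 0.027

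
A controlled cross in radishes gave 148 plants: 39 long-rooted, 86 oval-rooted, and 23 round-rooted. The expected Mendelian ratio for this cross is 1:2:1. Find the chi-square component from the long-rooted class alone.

Under the 1:2:1 hypothesis (Σ ratio = 4, N = 148):
  long-rooted: 148 × 1/4 = 37
  oval-rooted: 148 × 2/4 = 74
  round-rooted: 148 × 1/4 = 37
Contribution of long-rooted: (39 − 37)² / 37 = 0.1081

0.108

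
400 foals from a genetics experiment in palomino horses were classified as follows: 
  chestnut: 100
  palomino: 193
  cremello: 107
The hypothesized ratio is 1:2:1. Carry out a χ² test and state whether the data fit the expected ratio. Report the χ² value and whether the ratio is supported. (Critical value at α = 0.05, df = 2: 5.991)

The 1:2:1 ratio has 4 parts, so with N = 400 the expected counts are:
  chestnut: 400 × 1/4 = 100
  palomino: 400 × 2/4 = 200
  cremello: 400 × 1/4 = 100
χ² = Σ (O − E)² / E
  chestnut: (100 − 100)² / 100 = 0.0000
  palomino: (193 − 200)² / 200 = 0.2450
  cremello: (107 − 100)² / 100 = 0.4900
χ² = 0.0000 + 0.2450 + 0.4900 = 0.735
Degrees of freedom = 3 − 1 = 2; critical value at α = 0.05 is 5.991.
Since 0.735 < 5.991, we fail to reject the null hypothesis — the data are consistent with the 1:2:1 ratio.

0.735; consistent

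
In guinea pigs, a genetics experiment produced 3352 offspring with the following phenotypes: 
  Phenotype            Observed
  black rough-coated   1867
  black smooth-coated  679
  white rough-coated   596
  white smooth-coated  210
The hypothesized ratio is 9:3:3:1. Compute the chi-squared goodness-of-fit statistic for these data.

5.921

The 9:3:3:1 ratio has 16 parts, so with N = 3352 the expected counts are:
  black rough-coated: 3352 × 9/16 = 1885.5
  black smooth-coated: 3352 × 3/16 = 628.5
  white rough-coated: 3352 × 3/16 = 628.5
  white smooth-coated: 3352 × 1/16 = 209.5
χ² = Σ (O − E)² / E
  black rough-coated: (1867 − 1885.5)² / 1885.5 = 0.1815
  black smooth-coated: (679 − 628.5)² / 628.5 = 4.0577
  white rough-coated: (596 − 628.5)² / 628.5 = 1.6806
  white smooth-coated: (210 − 209.5)² / 209.5 = 0.0012
χ² = 0.1815 + 4.0577 + 1.6806 + 0.0012 = 5.921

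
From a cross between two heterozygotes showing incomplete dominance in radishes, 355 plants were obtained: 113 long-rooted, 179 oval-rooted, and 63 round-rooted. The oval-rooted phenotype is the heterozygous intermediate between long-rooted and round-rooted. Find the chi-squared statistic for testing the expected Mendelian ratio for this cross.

With incomplete dominance, a heterozygote × heterozygote cross gives a 1:2:1 phenotypic ratio.
Expected counts for N = 355 under a 1:2:1 ratio (total parts = 4):
  long-rooted: 355 × 1/4 = 88.75
  oval-rooted: 355 × 2/4 = 177.5
  round-rooted: 355 × 1/4 = 88.75
χ² = Σ (O − E)² / E
  long-rooted: (113 − 88.75)² / 88.75 = 6.6261
  oval-rooted: (179 − 177.5)² / 177.5 = 0.0127
  round-rooted: (63 − 88.75)² / 88.75 = 7.4711
χ² = 6.6261 + 0.0127 + 7.4711 = 14.1099 ≈ 14.110

14.110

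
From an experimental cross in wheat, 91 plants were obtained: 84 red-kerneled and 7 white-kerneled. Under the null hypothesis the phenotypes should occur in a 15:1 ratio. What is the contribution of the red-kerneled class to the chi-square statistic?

Total ratio parts = 16. Expected numbers out of 91:
  red-kerneled: 91 × 15/16 = 85.3125
  white-kerneled: 91 × 1/16 = 5.6875
Contribution of red-kerneled: (84 − 85.3125)² / 85.3125 = 0.0202

0.020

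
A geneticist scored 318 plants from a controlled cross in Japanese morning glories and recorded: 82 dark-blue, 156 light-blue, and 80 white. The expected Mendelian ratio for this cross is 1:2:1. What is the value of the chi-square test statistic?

Under the 1:2:1 hypothesis (Σ ratio = 4, N = 318):
  dark-blue: 318 × 1/4 = 79.5
  light-blue: 318 × 2/4 = 159
  white: 318 × 1/4 = 79.5
χ² = Σ (O − E)² / E
  dark-blue: (82 − 79.5)² / 79.5 = 0.0786
  light-blue: (156 − 159)² / 159 = 0.0566
  white: (80 − 79.5)² / 79.5 = 0.0031
χ² = 0.0786 + 0.0566 + 0.0031 = 0.1383 ≈ 0.138

0.138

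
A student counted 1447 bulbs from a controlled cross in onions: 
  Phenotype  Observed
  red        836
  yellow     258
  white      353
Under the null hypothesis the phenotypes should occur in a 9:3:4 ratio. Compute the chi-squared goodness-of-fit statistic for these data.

1.463

Under the 9:3:4 hypothesis (Σ ratio = 16, N = 1447):
  red: 1447 × 9/16 = 813.9375
  yellow: 1447 × 3/16 = 271.3125
  white: 1447 × 4/16 = 361.75
χ² = Σ (O − E)² / E
  red: (836 − 813.9375)² / 813.9375 = 0.5980
  yellow: (258 − 271.3125)² / 271.3125 = 0.6532
  white: (353 − 361.75)² / 361.75 = 0.2116
χ² = 0.5980 + 0.6532 + 0.2116 = 1.4628 ≈ 1.463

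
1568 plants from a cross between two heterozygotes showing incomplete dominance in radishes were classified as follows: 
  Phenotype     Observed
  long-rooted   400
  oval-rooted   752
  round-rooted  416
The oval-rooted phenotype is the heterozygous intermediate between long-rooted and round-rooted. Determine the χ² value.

2.939

With incomplete dominance, a heterozygote × heterozygote cross gives a 1:2:1 phenotypic ratio.
Total ratio parts = 4. Expected numbers out of 1568:
  long-rooted: 1568 × 1/4 = 392
  oval-rooted: 1568 × 2/4 = 784
  round-rooted: 1568 × 1/4 = 392
χ² = Σ (O − E)² / E
  long-rooted: (400 − 392)² / 392 = 0.1633
  oval-rooted: (752 − 784)² / 784 = 1.3061
  round-rooted: (416 − 392)² / 392 = 1.4694
χ² = 0.1633 + 1.3061 + 1.4694 = 2.9388 ≈ 2.939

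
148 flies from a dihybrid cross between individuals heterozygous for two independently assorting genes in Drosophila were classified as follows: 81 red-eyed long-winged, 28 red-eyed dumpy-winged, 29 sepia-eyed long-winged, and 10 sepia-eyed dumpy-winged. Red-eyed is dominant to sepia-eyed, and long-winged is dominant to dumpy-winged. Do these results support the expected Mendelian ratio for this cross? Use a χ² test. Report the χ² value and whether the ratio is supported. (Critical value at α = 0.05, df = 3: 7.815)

0.180; consistent

A dihybrid F₂ with independent assortment and complete dominance at both loci gives a 9:3:3:1 phenotypic ratio.
Expected counts for N = 148 under a 9:3:3:1 ratio (total parts = 16):
  red-eyed long-winged: 148 × 9/16 = 83.25
  red-eyed dumpy-winged: 148 × 3/16 = 27.75
  sepia-eyed long-winged: 148 × 3/16 = 27.75
  sepia-eyed dumpy-winged: 148 × 1/16 = 9.25
χ² = Σ (O − E)² / E
  red-eyed long-winged: (81 − 83.25)² / 83.25 = 0.0608
  red-eyed dumpy-winged: (28 − 27.75)² / 27.75 = 0.0023
  sepia-eyed long-winged: (29 − 27.75)² / 27.75 = 0.0563
  sepia-eyed dumpy-winged: (10 − 9.25)² / 9.25 = 0.0608
χ² = 0.0608 + 0.0023 + 0.0563 + 0.0608 = 0.1802 ≈ 0.180
Degrees of freedom = 4 − 1 = 3; critical value at α = 0.05 is 7.815.
Since 0.180 < 7.815, we fail to reject the null hypothesis — the data are consistent with the 9:3:3:1 ratio.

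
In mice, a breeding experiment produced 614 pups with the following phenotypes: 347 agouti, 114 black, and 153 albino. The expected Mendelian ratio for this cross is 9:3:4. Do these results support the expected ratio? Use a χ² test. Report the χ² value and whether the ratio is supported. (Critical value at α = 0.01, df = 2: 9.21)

Expected counts for N = 614 under a 9:3:4 ratio (total parts = 16):
  agouti: 614 × 9/16 = 345.375
  black: 614 × 3/16 = 115.125
  albino: 614 × 4/16 = 153.5
χ² = Σ (O − E)² / E
  agouti: (347 − 345.375)² / 345.375 = 0.0076
  black: (114 − 115.125)² / 115.125 = 0.0110
  albino: (153 − 153.5)² / 153.5 = 0.0016
χ² = 0.0076 + 0.0110 + 0.0016 = 0.0202 ≈ 0.020
Degrees of freedom = 3 − 1 = 2; critical value at α = 0.01 is 9.21.
Since 0.020 < 9.21, we fail to reject the null hypothesis — the data are consistent with the 9:3:4 ratio.

0.020; consistent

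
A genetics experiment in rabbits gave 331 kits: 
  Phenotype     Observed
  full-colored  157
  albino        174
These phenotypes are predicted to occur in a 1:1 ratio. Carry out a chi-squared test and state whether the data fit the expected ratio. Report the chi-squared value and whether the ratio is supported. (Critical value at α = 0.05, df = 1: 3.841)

0.873; consistent

Under the 1:1 hypothesis (Σ ratio = 2, N = 331):
  full-colored: 331 × 1/2 = 165.5
  albino: 331 × 1/2 = 165.5
χ² = Σ (O − E)² / E
  full-colored: (157 − 165.5)² / 165.5 = 0.4366
  albino: (174 − 165.5)² / 165.5 = 0.4366
χ² = 0.4366 + 0.4366 = 0.8732 ≈ 0.873
Degrees of freedom = 2 − 1 = 1; critical value at α = 0.05 is 3.841.
Since 0.873 < 3.841, we fail to reject the null hypothesis — the data are consistent with the 1:1 ratio.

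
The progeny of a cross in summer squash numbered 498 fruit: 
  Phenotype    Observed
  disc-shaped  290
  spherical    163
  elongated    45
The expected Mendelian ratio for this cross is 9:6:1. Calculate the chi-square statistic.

Expected counts for N = 498 under a 9:6:1 ratio (total parts = 16):
  disc-shaped: 498 × 9/16 = 280.125
  spherical: 498 × 6/16 = 186.75
  elongated: 498 × 1/16 = 31.125
χ² = Σ (O − E)² / E
  disc-shaped: (290 − 280.125)² / 280.125 = 0.3481
  spherical: (163 − 186.75)² / 186.75 = 3.0204
  elongated: (45 − 31.125)² / 31.125 = 6.1852
χ² = 0.3481 + 3.0204 + 6.1852 = 9.5537 ≈ 9.554

9.554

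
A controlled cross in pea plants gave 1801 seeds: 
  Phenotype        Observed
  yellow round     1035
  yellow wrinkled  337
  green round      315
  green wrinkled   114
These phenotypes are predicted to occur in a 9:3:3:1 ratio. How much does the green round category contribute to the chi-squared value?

The 9:3:3:1 ratio has 16 parts, so with N = 1801 the expected counts are:
  yellow round: 1801 × 9/16 = 1013.0625
  yellow wrinkled: 1801 × 3/16 = 337.6875
  green round: 1801 × 3/16 = 337.6875
  green wrinkled: 1801 × 1/16 = 112.5625
Contribution of green round: (315 − 337.6875)² / 337.6875 = 1.5243

1.524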